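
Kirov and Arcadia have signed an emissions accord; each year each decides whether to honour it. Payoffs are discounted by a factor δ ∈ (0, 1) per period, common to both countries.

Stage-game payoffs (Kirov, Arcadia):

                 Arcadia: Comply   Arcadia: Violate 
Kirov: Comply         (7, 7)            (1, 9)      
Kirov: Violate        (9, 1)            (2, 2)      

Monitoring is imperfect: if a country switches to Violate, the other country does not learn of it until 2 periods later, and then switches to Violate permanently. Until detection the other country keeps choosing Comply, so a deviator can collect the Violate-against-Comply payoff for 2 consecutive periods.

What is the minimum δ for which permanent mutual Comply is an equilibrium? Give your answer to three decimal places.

0.535

The best deviation is to choose Violate for all 2 undetected periods, earning 9 each, then 2 forever once detected.
Deviation value: 9(1−δ^2)/(1−δ) + 2δ^2/(1−δ); cooperation value: 7/(1−δ).
IC: 7 ≥ 9(1−δ^2) + 2δ^2 = 9 − 7δ^2.
So δ^2 ≥ 2/7, giving δ ≥ (2/7)^(1/2) ≈ 0.535.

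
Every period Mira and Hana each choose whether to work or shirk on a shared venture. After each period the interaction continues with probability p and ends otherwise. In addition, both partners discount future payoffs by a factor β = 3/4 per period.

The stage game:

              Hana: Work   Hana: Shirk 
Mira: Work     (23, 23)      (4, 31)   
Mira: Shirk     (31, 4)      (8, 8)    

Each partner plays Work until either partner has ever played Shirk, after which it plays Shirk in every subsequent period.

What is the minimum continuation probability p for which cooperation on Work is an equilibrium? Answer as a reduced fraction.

32/69

Expected continuation weight on next period's payoff is β·p = 3/4·p, which plays the role of the discount factor.
Cooperation requires 3/4·p ≥ (31−23)/(31−8) = 8/23, hence p ≥ 32/69.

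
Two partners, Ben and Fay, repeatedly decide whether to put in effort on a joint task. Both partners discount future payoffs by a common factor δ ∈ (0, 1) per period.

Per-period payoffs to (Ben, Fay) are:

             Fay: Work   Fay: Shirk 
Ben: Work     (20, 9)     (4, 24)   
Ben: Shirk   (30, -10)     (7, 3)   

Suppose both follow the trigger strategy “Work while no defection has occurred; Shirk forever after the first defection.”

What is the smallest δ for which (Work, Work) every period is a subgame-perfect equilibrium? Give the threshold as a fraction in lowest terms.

5/7

Ben's threshold: (30−20)/(30−7) = 10/23.
Fay's threshold: (24−9)/(24−3) = 5/7.
10/23 < 5/7, so Fay binds and δ* = 5/7.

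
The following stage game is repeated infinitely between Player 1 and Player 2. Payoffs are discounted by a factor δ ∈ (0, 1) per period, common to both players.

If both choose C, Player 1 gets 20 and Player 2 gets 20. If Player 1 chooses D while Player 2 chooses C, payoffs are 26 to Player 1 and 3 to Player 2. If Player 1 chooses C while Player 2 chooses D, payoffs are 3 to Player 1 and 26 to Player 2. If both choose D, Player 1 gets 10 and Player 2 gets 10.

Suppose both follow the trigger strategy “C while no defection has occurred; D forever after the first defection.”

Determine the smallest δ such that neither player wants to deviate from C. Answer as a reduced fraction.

Under grim trigger the critical discount factor is (T−C)/(T−P) with T = 26, C = 20, P = 10.
δ* = (26−20)/(26−10) = 6/16 = 3/8.

3/8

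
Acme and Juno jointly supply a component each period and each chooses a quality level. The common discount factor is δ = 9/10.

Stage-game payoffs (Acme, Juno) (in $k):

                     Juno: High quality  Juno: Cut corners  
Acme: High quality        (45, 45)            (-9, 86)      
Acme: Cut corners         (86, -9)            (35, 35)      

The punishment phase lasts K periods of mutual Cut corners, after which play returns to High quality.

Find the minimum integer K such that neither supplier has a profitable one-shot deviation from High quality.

Need Σ_{k=1}^{K} δ^k ≥ (86−45)/(45−35) = 4.1000 at δ = 9/10.
At K = 5 the sum is 3.6856 < 4.1000; at K = 6 it is 4.2170 ≥ 4.1000.
So the minimum punishment length is K = 6.

6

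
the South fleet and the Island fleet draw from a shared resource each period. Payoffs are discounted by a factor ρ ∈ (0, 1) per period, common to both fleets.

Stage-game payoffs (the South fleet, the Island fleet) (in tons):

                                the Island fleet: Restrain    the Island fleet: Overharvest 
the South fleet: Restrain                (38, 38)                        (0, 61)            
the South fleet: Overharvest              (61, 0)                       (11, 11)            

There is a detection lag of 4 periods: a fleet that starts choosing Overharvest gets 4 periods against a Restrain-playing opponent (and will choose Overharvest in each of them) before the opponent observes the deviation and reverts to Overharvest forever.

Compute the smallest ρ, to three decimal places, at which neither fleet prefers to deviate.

0.824

The best deviation is to choose Overharvest for all 4 undetected periods, earning 61 each, then 11 forever once detected.
Deviation value: 61(1−ρ^4)/(1−ρ) + 11ρ^4/(1−ρ); cooperation value: 38/(1−ρ).
IC: 38 ≥ 61(1−ρ^4) + 11ρ^4 = 61 − 50ρ^4.
So ρ^4 ≥ 23/50, giving ρ ≥ (23/50)^(1/4) ≈ 0.824.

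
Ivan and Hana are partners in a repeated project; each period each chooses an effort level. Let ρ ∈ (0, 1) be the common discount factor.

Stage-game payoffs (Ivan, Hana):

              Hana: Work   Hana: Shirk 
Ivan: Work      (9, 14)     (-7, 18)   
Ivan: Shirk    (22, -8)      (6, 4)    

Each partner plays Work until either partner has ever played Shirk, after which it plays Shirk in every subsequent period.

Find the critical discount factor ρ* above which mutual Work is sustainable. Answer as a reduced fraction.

For Ivan: deviation gain 22−9 = 13, per-period punishment loss 9−6 = 3. IC gives ρ ≥ 13/16.
For Hana: gain 4, loss 10 per period, so ρ ≥ 4/14 = 2/7.
The tighter constraint is Ivan's, so cooperation needs ρ ≥ 13/16.

13/16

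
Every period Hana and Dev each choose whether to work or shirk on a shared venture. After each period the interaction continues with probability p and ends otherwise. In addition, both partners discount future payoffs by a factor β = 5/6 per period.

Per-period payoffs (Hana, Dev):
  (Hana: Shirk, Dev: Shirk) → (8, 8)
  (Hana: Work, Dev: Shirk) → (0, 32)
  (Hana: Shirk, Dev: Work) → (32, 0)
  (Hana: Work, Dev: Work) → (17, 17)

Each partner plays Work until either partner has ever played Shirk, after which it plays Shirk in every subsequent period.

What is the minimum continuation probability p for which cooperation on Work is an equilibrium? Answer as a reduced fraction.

3/4

Expected continuation weight on next period's payoff is β·p = 5/6·p, which plays the role of the discount factor.
Cooperation requires 5/6·p ≥ (32−17)/(32−8) = 5/8, hence p ≥ 3/4.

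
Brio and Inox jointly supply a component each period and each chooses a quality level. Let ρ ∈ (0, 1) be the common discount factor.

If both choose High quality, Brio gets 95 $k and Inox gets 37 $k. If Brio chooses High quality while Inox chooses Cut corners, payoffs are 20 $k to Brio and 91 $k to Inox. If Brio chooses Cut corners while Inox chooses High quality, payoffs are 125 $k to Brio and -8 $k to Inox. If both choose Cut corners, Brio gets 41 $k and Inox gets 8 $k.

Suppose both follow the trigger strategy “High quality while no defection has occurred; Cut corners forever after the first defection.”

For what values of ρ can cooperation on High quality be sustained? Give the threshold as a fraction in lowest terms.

Brio: cooperation gives 95 each period; deviation gives 125 once then 41 forever.
  95/(1−ρ) ≥ 125 + 41ρ/(1−ρ) ⇒ ρ ≥ 30/84 = 5/14.
Inox: cooperation gives 37 each period; deviation gives 91 once then 8 forever.
  ρ ≥ 54/83.
Both must hold, so the binding constraint is Inox's: ρ ≥ 54/83.

54/83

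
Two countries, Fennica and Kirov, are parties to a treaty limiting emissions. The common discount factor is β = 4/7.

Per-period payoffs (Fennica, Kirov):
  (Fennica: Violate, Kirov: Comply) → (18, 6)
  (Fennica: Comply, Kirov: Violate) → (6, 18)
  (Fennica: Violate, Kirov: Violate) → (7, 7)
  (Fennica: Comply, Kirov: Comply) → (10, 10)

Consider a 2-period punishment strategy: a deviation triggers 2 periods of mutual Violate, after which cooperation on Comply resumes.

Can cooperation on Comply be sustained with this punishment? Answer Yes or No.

No

Comparing payoff streams over the 3 periods until play realigns: cooperate → 10(1+β+…+β^2); deviate → 18 + 7(β+…+β^2).
Cooperation is sustained iff (10−7)(β+…+β^2) ≥ 18−10.
β+…+β^2 = 4/7·(1−(4/7)^2)/(1−4/7) = 0.8980, and (18−10)/(10−7) = 2.6667.
0.8980 < 2.6667, so cooperation is not sustainable.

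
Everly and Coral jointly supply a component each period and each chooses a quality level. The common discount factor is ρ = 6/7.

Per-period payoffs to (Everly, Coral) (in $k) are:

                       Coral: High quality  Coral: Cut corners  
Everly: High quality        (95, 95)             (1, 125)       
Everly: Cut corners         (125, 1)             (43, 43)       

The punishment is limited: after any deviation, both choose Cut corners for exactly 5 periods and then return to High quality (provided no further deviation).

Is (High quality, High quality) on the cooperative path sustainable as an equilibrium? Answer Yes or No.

Yes

IC: ρ+…+ρ^5 ≥ (125−95)/(95−43) = 15/26.
At ρ = 6/7: partial sum = 3.2240 ≥ 0.5769. Cooperation sustainable.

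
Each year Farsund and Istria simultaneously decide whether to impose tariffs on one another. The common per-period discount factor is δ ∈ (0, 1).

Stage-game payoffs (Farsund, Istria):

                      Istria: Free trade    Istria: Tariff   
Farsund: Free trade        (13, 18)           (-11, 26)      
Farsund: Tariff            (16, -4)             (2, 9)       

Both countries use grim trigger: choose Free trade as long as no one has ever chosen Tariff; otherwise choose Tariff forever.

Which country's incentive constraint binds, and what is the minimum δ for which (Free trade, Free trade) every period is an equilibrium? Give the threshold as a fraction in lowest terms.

Istria; δ ≥ 8/17

Farsund: cooperation gives 13 each period; deviation gives 16 once then 2 forever.
  13/(1−δ) ≥ 16 + 2δ/(1−δ) ⇒ δ ≥ 3/14.
Istria: cooperation gives 18 each period; deviation gives 26 once then 9 forever.
  δ ≥ 8/17.
Both must hold, so the binding constraint is Istria's: δ ≥ 8/17.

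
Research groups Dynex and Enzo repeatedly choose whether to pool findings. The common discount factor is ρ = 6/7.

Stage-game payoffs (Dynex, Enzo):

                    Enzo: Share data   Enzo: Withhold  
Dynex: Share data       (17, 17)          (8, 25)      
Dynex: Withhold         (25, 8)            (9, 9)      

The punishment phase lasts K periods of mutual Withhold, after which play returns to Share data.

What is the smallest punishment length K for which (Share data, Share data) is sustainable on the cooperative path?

IC: ρ(1−ρ^K)/(1−ρ) ≥ (25−17)/(17−9) = 1.
With ρ = 6/7: need 1 − ρ^K ≥ 1·(1−6/7)/(6/7), i.e. ρ^K ≤ 0.8333.
Since (6/7)^1 = 0.8571 and (6/7)^2 = 0.7347, the smallest such K is 2.

2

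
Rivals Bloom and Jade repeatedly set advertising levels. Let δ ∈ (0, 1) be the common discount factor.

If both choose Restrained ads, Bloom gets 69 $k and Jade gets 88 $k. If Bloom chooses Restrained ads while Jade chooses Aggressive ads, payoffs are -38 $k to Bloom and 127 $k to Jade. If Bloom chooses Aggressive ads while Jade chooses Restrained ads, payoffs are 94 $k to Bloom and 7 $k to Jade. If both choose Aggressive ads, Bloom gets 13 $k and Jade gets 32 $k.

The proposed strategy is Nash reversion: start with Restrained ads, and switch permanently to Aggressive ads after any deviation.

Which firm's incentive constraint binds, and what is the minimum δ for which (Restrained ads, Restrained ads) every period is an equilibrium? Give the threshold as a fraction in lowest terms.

For Bloom: deviation gain 94−69 = 25, per-period punishment loss 69−13 = 56. IC gives δ ≥ 25/81.
For Jade: gain 39, loss 56 per period, so δ ≥ 39/95.
The tighter constraint is Jade's, so cooperation needs δ ≥ 39/95.

Jade; δ ≥ 39/95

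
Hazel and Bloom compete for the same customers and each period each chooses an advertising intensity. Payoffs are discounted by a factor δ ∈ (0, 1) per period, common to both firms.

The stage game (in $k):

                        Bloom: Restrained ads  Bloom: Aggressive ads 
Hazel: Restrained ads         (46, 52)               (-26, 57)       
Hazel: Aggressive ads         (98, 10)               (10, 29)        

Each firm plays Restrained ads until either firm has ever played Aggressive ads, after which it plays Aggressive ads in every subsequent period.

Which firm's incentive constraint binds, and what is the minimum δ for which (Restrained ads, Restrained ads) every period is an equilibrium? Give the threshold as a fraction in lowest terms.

Hazel's threshold: (98−46)/(98−10) = 13/22.
Bloom's threshold: (57−52)/(57−29) = 5/28.
13/22 > 5/28, so Hazel binds and δ* = 13/22.

Hazel; δ ≥ 13/22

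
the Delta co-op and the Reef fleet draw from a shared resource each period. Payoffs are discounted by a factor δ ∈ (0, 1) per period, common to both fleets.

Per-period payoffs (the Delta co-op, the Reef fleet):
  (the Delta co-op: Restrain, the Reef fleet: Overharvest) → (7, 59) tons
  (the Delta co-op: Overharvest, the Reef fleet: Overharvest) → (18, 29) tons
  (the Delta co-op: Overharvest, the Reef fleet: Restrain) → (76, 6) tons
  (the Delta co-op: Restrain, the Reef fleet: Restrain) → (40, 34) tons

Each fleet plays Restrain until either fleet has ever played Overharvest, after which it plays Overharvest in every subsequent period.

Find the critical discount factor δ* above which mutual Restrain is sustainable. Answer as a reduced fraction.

5/6

the Delta co-op's threshold: (76−40)/(76−18) = 18/29.
the Reef fleet's threshold: (59−34)/(59−29) = 5/6.
18/29 < 5/6, so the Reef fleet binds and δ* = 5/6.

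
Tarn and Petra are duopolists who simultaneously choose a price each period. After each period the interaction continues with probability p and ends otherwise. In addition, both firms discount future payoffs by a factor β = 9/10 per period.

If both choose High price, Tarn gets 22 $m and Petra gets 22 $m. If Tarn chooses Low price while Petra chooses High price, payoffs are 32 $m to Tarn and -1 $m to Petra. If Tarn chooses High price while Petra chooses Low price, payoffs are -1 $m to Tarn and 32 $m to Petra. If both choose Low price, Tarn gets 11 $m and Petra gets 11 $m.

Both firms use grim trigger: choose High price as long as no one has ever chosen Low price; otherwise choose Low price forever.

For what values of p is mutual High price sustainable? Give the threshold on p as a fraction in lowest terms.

Expected continuation weight on next period's payoff is β·p = 9/10·p, which plays the role of the discount factor.
Cooperation requires 9/10·p ≥ (32−22)/(32−11) = 10/21, hence p ≥ 100/189.

100/189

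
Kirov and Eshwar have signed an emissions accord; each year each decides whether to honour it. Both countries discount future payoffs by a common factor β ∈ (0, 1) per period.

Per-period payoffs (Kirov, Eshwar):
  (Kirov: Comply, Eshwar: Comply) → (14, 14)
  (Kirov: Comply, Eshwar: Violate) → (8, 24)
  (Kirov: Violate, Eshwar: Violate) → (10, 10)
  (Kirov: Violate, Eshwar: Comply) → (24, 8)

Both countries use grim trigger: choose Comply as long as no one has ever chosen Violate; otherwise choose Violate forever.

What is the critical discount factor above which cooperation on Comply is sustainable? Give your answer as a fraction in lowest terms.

5/7

14/(1−β) ≥ 24 + 10β/(1−β)
14 ≥ 24 − 14β
β ≥ 10/14 = 5/7.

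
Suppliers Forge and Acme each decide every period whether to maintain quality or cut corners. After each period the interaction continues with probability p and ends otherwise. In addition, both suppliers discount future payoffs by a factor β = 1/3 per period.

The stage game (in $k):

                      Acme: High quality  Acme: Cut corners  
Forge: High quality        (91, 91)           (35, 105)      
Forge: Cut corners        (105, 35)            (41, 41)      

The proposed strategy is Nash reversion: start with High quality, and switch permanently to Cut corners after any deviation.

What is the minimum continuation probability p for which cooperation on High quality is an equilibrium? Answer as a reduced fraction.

Expected continuation weight on next period's payoff is β·p = 1/3·p, which plays the role of the discount factor.
Cooperation requires 1/3·p ≥ (105−91)/(105−41) = 7/32, hence p ≥ 21/32.

21/32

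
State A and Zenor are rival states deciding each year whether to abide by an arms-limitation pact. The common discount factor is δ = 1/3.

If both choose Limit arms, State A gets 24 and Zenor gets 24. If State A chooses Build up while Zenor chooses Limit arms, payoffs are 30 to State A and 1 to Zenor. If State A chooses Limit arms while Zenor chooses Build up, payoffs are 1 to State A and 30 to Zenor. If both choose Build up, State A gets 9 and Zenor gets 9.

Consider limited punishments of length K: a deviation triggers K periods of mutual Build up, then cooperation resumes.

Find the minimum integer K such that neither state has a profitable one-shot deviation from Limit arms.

Need Σ_{k=1}^{K} δ^k ≥ (30−24)/(24−9) = 0.4000 at δ = 1/3.
At K = 1 the sum is 0.3333 < 0.4000; at K = 2 it is 0.4444 ≥ 0.4000.
So the minimum punishment length is K = 2.

2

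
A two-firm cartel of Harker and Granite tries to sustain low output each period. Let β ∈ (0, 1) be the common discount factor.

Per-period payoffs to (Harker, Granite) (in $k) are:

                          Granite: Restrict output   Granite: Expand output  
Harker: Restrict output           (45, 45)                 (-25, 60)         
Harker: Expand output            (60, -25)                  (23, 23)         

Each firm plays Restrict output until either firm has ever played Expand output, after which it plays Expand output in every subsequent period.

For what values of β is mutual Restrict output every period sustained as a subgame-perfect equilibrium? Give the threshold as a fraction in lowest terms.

15/37

One-period gain from deviating is 60 − 45 = 15. The loss is 45 − 23 = 22 in every subsequent period, with present value 22·β/(1−β).
Deviation is unprofitable when 22·β/(1−β) ≥ 15, i.e. β/(1−β) ≥ 15/22.
Equivalently β ≥ 15/(15+22) = 15/37.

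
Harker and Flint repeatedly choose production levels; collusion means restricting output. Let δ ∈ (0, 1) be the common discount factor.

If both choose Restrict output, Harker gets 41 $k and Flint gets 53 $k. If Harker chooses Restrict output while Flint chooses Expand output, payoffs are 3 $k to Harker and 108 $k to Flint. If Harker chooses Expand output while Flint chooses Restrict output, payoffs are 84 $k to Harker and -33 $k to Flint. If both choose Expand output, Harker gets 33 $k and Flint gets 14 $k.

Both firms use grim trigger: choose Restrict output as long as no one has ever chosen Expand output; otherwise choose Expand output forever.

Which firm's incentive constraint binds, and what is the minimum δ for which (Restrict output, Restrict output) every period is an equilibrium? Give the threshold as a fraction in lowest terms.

Harker's threshold: (84−41)/(84−33) = 43/51.
Flint's threshold: (108−53)/(108−14) = 55/94.
43/51 > 55/94, so Harker binds and δ* = 43/51.

Harker; δ ≥ 43/51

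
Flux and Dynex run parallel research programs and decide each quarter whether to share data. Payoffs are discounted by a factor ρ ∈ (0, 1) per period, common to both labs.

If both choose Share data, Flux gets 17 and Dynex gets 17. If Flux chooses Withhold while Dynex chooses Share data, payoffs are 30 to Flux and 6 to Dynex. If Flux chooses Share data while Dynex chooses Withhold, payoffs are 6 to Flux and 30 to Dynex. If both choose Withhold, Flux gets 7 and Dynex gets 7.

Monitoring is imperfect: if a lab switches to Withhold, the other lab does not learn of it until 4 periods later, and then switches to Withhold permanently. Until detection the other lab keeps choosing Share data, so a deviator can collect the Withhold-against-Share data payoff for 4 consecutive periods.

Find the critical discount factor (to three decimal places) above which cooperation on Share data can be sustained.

0.867

The best deviation is to choose Withhold for all 4 undetected periods, earning 30 each, then 7 forever once detected.
Deviation value: 30(1−ρ^4)/(1−ρ) + 7ρ^4/(1−ρ); cooperation value: 17/(1−ρ).
IC: 17 ≥ 30(1−ρ^4) + 7ρ^4 = 30 − 23ρ^4.
So ρ^4 ≥ 13/23, giving ρ ≥ (13/23)^(1/4) ≈ 0.867.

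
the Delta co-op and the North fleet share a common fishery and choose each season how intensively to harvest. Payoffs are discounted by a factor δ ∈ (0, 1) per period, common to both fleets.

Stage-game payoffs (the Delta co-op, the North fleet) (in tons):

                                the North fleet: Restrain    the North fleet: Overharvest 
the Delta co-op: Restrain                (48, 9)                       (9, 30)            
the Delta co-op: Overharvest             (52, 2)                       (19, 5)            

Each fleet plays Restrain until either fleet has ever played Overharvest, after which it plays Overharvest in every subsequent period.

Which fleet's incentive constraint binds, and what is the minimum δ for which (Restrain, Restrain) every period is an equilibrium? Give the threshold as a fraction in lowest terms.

For the Delta co-op: deviation gain 52−48 = 4, per-period punishment loss 48−19 = 29. IC gives δ ≥ 4/33.
For the North fleet: gain 21, loss 4 per period, so δ ≥ 21/25.
The tighter constraint is the North fleet's, so cooperation needs δ ≥ 21/25.

the North fleet; δ ≥ 21/25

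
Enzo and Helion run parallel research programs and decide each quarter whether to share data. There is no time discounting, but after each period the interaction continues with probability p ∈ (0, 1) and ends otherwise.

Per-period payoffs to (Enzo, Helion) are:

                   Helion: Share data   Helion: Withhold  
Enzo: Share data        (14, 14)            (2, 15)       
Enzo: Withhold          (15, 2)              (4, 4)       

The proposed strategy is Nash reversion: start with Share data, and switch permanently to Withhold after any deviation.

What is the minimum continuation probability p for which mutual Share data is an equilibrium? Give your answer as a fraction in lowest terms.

With no time discounting, the continuation probability p plays the role of the discount factor.
Grim-trigger IC: 14/(1−p) ≥ 15 + 4p/(1−p) ⇒ p ≥ (15−14)/(15−4) = 1/11.

1/11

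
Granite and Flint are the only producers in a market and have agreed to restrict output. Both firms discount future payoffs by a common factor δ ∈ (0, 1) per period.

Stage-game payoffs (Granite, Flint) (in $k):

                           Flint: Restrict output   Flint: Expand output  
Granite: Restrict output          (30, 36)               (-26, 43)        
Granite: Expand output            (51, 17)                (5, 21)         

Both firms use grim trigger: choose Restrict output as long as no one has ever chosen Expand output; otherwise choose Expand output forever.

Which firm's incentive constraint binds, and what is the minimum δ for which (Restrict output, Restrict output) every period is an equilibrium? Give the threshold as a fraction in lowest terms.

Granite's threshold: (51−30)/(51−5) = 21/46.
Flint's threshold: (43−36)/(43−21) = 7/22.
21/46 > 7/22, so Granite binds and δ* = 21/46.

Granite; δ ≥ 21/46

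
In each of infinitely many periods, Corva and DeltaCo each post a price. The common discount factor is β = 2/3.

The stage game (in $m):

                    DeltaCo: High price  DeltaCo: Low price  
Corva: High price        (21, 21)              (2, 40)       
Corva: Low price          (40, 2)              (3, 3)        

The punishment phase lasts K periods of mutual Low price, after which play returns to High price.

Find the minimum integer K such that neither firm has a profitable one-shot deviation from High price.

IC: β(1−β^K)/(1−β) ≥ (40−21)/(21−3) = 19/18.
With β = 2/3: need 1 − β^K ≥ 19/18·(1−2/3)/(2/3), i.e. β^K ≤ 0.4722.
Since (2/3)^1 = 0.6667 and (2/3)^2 = 0.4444, the smallest such K is 2.

2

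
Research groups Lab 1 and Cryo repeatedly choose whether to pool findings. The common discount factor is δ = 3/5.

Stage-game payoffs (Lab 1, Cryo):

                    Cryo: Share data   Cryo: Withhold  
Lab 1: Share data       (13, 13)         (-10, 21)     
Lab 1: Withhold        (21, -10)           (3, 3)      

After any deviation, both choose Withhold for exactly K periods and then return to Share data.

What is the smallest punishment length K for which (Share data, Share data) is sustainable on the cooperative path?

No profitable deviation requires (13−3)(δ+…+δ^K) ≥ 21−13, i.e. δ+…+δ^K ≥ 4/5 ≈ 0.8000.
With δ = 3/5, the partial sums are K=1: 0.6000, K=2: 0.9600.
K = 2 is the first length at which the sum reaches 0.8000.

2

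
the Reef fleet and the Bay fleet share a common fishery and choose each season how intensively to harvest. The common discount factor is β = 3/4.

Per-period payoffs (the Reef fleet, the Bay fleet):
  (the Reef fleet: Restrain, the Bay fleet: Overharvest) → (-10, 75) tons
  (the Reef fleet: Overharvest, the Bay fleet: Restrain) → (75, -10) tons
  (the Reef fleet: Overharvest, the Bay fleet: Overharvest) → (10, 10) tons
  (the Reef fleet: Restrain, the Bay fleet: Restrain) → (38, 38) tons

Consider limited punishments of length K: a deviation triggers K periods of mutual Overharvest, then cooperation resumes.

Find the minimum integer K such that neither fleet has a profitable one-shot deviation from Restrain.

No profitable deviation requires (38−10)(β+…+β^K) ≥ 75−38, i.e. β+…+β^K ≥ 37/28 ≈ 1.3214.
With β = 3/4, the partial sums are K=1: 0.7500, K=2: 1.3125, K=3: 1.7344.
K = 3 is the first length at which the sum reaches 1.3214.

3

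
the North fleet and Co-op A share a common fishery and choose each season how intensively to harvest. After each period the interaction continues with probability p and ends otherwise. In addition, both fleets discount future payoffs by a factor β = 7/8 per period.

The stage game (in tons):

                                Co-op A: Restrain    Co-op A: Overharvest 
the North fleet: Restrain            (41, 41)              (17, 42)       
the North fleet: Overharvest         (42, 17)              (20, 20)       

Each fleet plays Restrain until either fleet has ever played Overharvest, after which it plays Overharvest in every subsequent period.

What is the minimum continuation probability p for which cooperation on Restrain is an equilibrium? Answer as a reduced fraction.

With continuation probability p and discount β, the effective per-period discount factor is βp.
Grim-trigger IC: βp ≥ (42−41)/(42−20) = 1/22.
So p ≥ (1/22)/(7/8) = 4/77.

4/77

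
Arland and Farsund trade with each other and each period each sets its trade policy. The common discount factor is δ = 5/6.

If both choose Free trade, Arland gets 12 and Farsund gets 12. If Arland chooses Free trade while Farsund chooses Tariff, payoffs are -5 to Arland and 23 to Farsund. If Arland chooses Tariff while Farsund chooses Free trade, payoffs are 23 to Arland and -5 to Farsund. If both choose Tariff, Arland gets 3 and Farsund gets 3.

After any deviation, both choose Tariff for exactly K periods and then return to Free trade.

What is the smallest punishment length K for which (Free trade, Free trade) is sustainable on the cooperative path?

2

No profitable deviation requires (12−3)(δ+…+δ^K) ≥ 23−12, i.e. δ+…+δ^K ≥ 11/9 ≈ 1.2222.
With δ = 5/6, the partial sums are K=1: 0.8333, K=2: 1.5278.
K = 2 is the first length at which the sum reaches 1.2222.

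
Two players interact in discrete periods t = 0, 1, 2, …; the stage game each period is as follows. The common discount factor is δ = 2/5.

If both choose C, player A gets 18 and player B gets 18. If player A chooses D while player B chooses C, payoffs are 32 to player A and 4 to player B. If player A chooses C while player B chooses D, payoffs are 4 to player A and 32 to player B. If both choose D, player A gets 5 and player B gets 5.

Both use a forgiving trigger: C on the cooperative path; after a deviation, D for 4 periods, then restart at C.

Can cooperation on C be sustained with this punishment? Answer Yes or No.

No

A one-shot deviation gives 32 now, then 5 for 4 periods, then back to 18.
Gain from deviating: (32−18) today; loss: (18−5) in each of the next 4 periods.
No-deviation condition: (18−5)(δ+…+δ^4) ≥ 32−18, i.e. δ+…+δ^4 ≥ 14/13.
At δ = 2/5: δ+…+δ^4 = 0.6496 < 1.0769.
So cooperation is not sustainable.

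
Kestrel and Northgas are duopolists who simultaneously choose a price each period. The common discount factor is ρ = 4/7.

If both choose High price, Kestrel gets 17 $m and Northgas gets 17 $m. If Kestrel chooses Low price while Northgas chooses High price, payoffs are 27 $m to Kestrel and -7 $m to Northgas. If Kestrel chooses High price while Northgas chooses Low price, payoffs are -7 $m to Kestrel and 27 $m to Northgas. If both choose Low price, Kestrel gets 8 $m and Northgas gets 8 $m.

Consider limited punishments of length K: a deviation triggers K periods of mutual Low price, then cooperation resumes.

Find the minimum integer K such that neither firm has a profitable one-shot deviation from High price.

4

IC: ρ(1−ρ^K)/(1−ρ) ≥ (27−17)/(17−8) = 10/9.
With ρ = 4/7: need 1 − ρ^K ≥ 10/9·(1−4/7)/(4/7), i.e. ρ^K ≤ 0.1667.
Since (4/7)^3 = 0.1866 and (4/7)^4 = 0.1066, the smallest such K is 4.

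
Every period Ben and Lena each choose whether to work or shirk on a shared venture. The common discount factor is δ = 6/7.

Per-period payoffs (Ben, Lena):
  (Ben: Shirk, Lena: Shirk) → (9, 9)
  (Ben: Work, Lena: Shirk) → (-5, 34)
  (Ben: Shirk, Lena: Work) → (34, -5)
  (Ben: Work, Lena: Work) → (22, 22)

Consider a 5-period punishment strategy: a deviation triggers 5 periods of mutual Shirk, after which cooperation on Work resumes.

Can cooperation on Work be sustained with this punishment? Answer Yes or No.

Comparing payoff streams over the 6 periods until play realigns: cooperate → 22(1+δ+…+δ^5); deviate → 34 + 9(δ+…+δ^5).
Cooperation is sustained iff (22−9)(δ+…+δ^5) ≥ 34−22.
δ+…+δ^5 = 6/7·(1−(6/7)^5)/(1−6/7) = 3.2240, and (34−22)/(22−9) = 0.9231.
3.2240 ≥ 0.9231, so cooperation is sustainable.

Yes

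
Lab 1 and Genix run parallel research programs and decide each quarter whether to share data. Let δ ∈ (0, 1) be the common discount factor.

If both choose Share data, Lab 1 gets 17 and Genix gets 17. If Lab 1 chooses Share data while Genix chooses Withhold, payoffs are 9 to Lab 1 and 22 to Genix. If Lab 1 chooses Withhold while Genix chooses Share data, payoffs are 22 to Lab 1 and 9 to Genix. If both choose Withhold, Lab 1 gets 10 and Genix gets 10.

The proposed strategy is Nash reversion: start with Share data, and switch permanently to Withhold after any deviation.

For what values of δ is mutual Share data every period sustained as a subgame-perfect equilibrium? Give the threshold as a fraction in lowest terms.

Under grim trigger the critical discount factor is (T−C)/(T−P) with T = 22, C = 17, P = 10.
δ* = (22−17)/(22−10) = 5/12.

5/12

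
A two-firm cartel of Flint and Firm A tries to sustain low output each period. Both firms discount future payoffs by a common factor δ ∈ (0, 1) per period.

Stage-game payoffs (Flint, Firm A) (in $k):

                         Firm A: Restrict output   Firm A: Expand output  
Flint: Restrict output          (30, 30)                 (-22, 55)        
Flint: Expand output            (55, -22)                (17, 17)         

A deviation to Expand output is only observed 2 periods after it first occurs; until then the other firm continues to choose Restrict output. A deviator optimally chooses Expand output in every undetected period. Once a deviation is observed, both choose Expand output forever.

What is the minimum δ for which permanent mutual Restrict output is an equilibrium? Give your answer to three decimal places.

Deviating for the 2 undetected periods gains 55−30 = 25 per period over cooperation, then loses 30−17 = 13 per period forever once punishment starts.
Gain: 25(1 + δ + … + δ^1); loss: 13·δ^2/(1−δ).
No profitable deviation ⇔ 25(1−δ^2) ≤ 13·δ^2, i.e. δ^2 ≥ 25/(25+13) = 25/38.
Hence δ ≥ (25/38)^(1/2) ≈ 0.811.

0.811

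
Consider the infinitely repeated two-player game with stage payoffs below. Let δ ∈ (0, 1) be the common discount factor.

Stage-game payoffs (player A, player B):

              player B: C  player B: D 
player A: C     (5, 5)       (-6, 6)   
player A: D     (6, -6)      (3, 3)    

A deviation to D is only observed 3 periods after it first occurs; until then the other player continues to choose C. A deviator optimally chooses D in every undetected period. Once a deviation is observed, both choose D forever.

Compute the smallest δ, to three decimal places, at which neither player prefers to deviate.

The best deviation is to choose D for all 3 undetected periods, earning 6 each, then 3 forever once detected.
Deviation value: 6(1−δ^3)/(1−δ) + 3δ^3/(1−δ); cooperation value: 5/(1−δ).
IC: 5 ≥ 6(1−δ^3) + 3δ^3 = 6 − 3δ^3.
So δ^3 ≥ 1/3, giving δ ≥ (1/3)^(1/3) ≈ 0.693.

0.693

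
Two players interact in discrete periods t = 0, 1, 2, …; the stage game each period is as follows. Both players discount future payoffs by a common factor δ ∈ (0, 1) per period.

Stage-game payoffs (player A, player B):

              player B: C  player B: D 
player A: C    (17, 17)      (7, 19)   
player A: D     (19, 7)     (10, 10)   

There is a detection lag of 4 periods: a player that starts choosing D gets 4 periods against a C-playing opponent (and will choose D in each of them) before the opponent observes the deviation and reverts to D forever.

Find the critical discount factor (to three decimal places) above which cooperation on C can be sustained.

0.687

A deviator earns 19 for 4 periods, then 10 forever; cooperating earns 17 forever. Multiplying the IC by (1−δ):
17 ≥ 19(1−δ^4) + 10δ^4, so 9·δ^4 ≥ 2 and δ^4 ≥ 2/9.
δ ≥ (2/9)^(1/4) ≈ 0.687.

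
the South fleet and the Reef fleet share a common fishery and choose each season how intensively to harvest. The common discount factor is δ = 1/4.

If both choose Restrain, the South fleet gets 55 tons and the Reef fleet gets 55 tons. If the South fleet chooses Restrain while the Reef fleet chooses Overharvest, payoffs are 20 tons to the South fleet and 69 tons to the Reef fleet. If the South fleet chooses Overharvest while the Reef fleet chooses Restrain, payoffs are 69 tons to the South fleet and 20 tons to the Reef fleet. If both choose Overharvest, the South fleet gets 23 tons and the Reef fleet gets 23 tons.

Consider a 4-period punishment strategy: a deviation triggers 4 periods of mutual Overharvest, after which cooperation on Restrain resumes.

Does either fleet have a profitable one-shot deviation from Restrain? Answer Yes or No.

Comparing payoff streams over the 5 periods until play realigns: cooperate → 55(1+δ+…+δ^4); deviate → 69 + 23(δ+…+δ^4).
Cooperation is sustained iff (55−23)(δ+…+δ^4) ≥ 69−55.
δ+…+δ^4 = 1/4·(1−(1/4)^4)/(1−1/4) = 0.3320, and (69−55)/(55−23) = 0.4375.
0.3320 < 0.4375, so cooperation is not sustainable.

Yes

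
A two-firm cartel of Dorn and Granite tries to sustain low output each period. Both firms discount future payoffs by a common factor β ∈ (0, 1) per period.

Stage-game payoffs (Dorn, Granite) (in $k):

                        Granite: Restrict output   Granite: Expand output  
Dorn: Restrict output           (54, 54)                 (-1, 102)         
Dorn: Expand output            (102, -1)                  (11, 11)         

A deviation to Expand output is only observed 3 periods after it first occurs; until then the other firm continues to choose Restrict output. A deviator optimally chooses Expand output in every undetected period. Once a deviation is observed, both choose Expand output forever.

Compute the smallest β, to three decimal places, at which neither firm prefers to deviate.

Deviating for the 3 undetected periods gains 102−54 = 48 per period over cooperation, then loses 54−11 = 43 per period forever once punishment starts.
Gain: 48(1 + β + … + β^2); loss: 43·β^3/(1−β).
No profitable deviation ⇔ 48(1−β^3) ≤ 43·β^3, i.e. β^3 ≥ 48/(48+43) = 48/91.
Hence β ≥ (48/91)^(1/3) ≈ 0.808.

0.808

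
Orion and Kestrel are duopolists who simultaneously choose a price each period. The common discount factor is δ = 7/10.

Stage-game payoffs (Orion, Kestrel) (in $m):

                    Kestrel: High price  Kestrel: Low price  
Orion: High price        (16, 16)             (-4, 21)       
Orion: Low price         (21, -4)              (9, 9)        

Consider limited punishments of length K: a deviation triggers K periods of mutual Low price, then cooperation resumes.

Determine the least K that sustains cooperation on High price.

2

No profitable deviation requires (16−9)(δ+…+δ^K) ≥ 21−16, i.e. δ+…+δ^K ≥ 5/7 ≈ 0.7143.
With δ = 7/10, the partial sums are K=1: 0.7000, K=2: 1.1900.
K = 2 is the first length at which the sum reaches 0.7143.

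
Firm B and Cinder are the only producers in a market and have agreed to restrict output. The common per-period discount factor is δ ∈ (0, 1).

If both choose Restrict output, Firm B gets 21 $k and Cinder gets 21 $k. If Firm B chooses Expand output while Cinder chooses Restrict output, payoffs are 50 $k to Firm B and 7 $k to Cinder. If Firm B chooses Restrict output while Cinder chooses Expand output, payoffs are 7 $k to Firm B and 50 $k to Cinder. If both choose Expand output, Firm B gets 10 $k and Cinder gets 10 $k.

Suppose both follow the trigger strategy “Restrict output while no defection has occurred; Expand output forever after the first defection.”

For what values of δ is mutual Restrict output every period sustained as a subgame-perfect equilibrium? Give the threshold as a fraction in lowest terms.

Under grim trigger the critical discount factor is (T−C)/(T−P) with T = 50, C = 21, P = 10.
δ* = (50−21)/(50−10) = 29/40.

29/40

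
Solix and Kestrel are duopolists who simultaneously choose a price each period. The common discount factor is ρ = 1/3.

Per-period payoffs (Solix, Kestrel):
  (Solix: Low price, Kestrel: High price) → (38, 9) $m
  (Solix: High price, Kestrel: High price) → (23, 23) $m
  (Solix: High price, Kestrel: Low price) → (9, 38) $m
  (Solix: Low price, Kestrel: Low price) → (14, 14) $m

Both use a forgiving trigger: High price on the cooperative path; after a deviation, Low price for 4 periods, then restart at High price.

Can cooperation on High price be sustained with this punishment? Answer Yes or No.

Comparing payoff streams over the 5 periods until play realigns: cooperate → 23(1+ρ+…+ρ^4); deviate → 38 + 14(ρ+…+ρ^4).
Cooperation is sustained iff (23−14)(ρ+…+ρ^4) ≥ 38−23.
ρ+…+ρ^4 = 1/3·(1−(1/3)^4)/(1−1/3) = 0.4938, and (38−23)/(23−14) = 1.6667.
0.4938 < 1.6667, so cooperation is not sustainable.

No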